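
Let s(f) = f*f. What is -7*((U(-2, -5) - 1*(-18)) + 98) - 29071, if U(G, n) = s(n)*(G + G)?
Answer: -29183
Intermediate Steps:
s(f) = f²
U(G, n) = 2*G*n² (U(G, n) = n²*(G + G) = n²*(2*G) = 2*G*n²)
-7*((U(-2, -5) - 1*(-18)) + 98) - 29071 = -7*((2*(-2)*(-5)² - 1*(-18)) + 98) - 29071 = -7*((2*(-2)*25 + 18) + 98) - 29071 = -7*((-100 + 18) + 98) - 29071 = -7*(-82 + 98) - 29071 = -7*16 - 29071 = -112 - 29071 = -29183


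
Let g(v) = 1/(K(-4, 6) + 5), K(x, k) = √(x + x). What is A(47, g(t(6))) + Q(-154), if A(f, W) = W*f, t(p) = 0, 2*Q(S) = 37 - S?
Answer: 6773/66 - 94*I*√2/33 ≈ 102.62 - 4.0284*I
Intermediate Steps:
Q(S) = 37/2 - S/2 (Q(S) = (37 - S)/2 = 37/2 - S/2)
K(x, k) = √2*√x (K(x, k) = √(2*x) = √2*√x)
g(v) = 1/(5 + 2*I*√2) (g(v) = 1/(√2*√(-4) + 5) = 1/(√2*(2*I) + 5) = 1/(2*I*√2 + 5) = 1/(5 + 2*I*√2))
A(47, g(t(6))) + Q(-154) = (5/33 - 2*I*√2/33)*47 + (37/2 - ½*(-154)) = (235/33 - 94*I*√2/33) + (37/2 + 77) = (235/33 - 94*I*√2/33) + 191/2 = 6773/66 - 94*I*√2/33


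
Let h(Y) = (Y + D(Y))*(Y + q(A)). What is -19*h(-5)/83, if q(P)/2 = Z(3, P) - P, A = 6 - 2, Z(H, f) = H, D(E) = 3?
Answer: -266/83 ≈ -3.2048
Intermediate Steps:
A = 4
q(P) = 6 - 2*P (q(P) = 2*(3 - P) = 6 - 2*P)
h(Y) = (-2 + Y)*(3 + Y) (h(Y) = (Y + 3)*(Y + (6 - 2*4)) = (3 + Y)*(Y + (6 - 8)) = (3 + Y)*(Y - 2) = (3 + Y)*(-2 + Y) = (-2 + Y)*(3 + Y))
-19*h(-5)/83 = -19*(-6 - 5 + (-5)²)/83 = -19*(-6 - 5 + 25)*(1/83) = -19*14*(1/83) = -266*1/83 = -266/83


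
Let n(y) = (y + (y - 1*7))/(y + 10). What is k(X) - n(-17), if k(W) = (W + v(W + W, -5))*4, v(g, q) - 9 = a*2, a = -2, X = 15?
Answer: 519/7 ≈ 74.143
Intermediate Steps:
n(y) = (-7 + 2*y)/(10 + y) (n(y) = (y + (y - 7))/(10 + y) = (y + (-7 + y))/(10 + y) = (-7 + 2*y)/(10 + y))
v(g, q) = 5 (v(g, q) = 9 - 2*2 = 9 - 4 = 5)
k(W) = 20 + 4*W (k(W) = (W + 5)*4 = (5 + W)*4 = 20 + 4*W)
k(X) - n(-17) = (20 + 4*15) - (-7 + 2*(-17))/(10 - 17) = (20 + 60) - (-7 - 34)/(-7) = 80 - (-1)*(-41)/7 = 80 - 1*41/7 = 80 - 41/7 = 519/7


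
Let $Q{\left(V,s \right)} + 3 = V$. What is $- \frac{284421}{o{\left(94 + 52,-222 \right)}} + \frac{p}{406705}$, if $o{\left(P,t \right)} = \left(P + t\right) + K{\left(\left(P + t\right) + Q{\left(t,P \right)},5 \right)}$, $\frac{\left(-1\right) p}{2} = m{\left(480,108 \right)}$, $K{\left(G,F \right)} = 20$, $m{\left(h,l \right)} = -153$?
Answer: $\frac{115675459941}{22775480} \approx 5078.9$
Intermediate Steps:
$Q{\left(V,s \right)} = -3 + V$
$p = 306$ ($p = \left(-2\right) \left(-153\right) = 306$)
$o{\left(P,t \right)} = 20 + P + t$ ($o{\left(P,t \right)} = \left(P + t\right) + 20 = 20 + P + t$)
$- \frac{284421}{o{\left(94 + 52,-222 \right)}} + \frac{p}{406705} = - \frac{284421}{20 + \left(94 + 52\right) - 222} + \frac{306}{406705} = - \frac{284421}{20 + 146 - 222} + 306 \cdot \frac{1}{406705} = - \frac{284421}{-56} + \frac{306}{406705} = \left(-284421\right) \left(- \frac{1}{56}\right) + \frac{306}{406705} = \frac{284421}{56} + \frac{306}{406705} = \frac{115675459941}{22775480}$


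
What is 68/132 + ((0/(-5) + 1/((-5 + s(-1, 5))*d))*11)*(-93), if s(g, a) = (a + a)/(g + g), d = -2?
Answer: -33419/660 ≈ -50.635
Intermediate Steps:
s(g, a) = a/g (s(g, a) = (2*a)/((2*g)) = (2*a)*(1/(2*g)) = a/g)
68/132 + ((0/(-5) + 1/((-5 + s(-1, 5))*d))*11)*(-93) = 68/132 + ((0/(-5) + 1/(-5 + 5/(-1)*(-2)))*11)*(-93) = 68*(1/132) + ((0*(-1/5) - 1/2/(-5 + 5*(-1)))*11)*(-93) = 17/33 + ((0 - 1/2/(-5 - 5))*11)*(-93) = 17/33 + ((0 - 1/2/(-10))*11)*(-93) = 17/33 + ((0 - 1/10*(-1/2))*11)*(-93) = 17/33 + ((0 + 1/20)*11)*(-93) = 17/33 + ((1/20)*11)*(-93) = 17/33 + (11/20)*(-93) = 17/33 - 1023/20 = -33419/660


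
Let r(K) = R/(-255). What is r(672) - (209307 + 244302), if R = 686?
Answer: -115670981/255 ≈ -4.5361e+5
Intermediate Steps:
r(K) = -686/255 (r(K) = 686/(-255) = 686*(-1/255) = -686/255)
r(672) - (209307 + 244302) = -686/255 - (209307 + 244302) = -686/255 - 1*453609 = -686/255 - 453609 = -115670981/255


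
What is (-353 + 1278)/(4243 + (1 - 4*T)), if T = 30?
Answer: 925/4124 ≈ 0.22430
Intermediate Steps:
(-353 + 1278)/(4243 + (1 - 4*T)) = (-353 + 1278)/(4243 + (1 - 4*30)) = 925/(4243 + (1 - 120)) = 925/(4243 - 119) = 925/4124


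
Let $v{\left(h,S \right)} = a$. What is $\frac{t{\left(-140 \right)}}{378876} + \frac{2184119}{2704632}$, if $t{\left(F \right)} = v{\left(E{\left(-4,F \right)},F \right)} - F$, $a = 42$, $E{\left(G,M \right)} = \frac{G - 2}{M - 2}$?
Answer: $\frac{3285724259}{4066349816} \approx 0.80803$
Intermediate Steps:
$E{\left(G,M \right)} = \frac{-2 + G}{-2 + M}$
$v{\left(h,S \right)} = 42$
$t{\left(F \right)} = 42 - F$
$\frac{t{\left(-140 \right)}}{378876} + \frac{2184119}{2704632} = \frac{42 - -140}{378876} + \frac{2184119}{2704632} = \left(42 + 140\right) \frac{1}{378876} + 2184119 \cdot \frac{1}{2704632} = 182 \cdot \frac{1}{378876} + \frac{312017}{386376} = \frac{91}{189438} + \frac{312017}{386376} = \frac{3285724259}{4066349816}$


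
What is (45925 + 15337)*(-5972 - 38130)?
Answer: -2701776724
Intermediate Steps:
(45925 + 15337)*(-5972 - 38130) = 61262*(-44102) = -2701776724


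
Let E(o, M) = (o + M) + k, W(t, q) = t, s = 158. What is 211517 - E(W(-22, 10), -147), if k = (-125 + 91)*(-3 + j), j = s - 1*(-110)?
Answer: 220696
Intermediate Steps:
j = 268 (j = 158 - 1*(-110) = 158 + 110 = 268)
k = -9010 (k = (-125 + 91)*(-3 + 268) = -34*265 = -9010)
E(o, M) = -9010 + M + o (E(o, M) = (o + M) - 9010 = (M + o) - 9010 = -9010 + M + o)
211517 - E(W(-22, 10), -147) = 211517 - (-9010 - 147 - 22) = 211517 - 1*(-9179) = 211517 + 9179 = 220696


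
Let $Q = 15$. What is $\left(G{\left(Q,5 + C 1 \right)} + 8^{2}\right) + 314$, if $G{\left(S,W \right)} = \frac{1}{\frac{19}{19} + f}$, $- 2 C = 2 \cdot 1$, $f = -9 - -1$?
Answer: $\frac{2645}{7} \approx 377.86$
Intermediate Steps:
$f = -8$ ($f = -9 + 1 = -8$)
$C = -1$ ($C = - \frac{2 \cdot 1}{2} = \left(- \frac{1}{2}\right) 2 = -1$)
$G{\left(S,W \right)} = - \frac{1}{7}$ ($G{\left(S,W \right)} = \frac{1}{\frac{19}{19} - 8} = \frac{1}{19 \cdot \frac{1}{19} - 8} = \frac{1}{1 - 8} = \frac{1}{-7} = - \frac{1}{7}$)
$\left(G{\left(Q,5 + C 1 \right)} + 8^{2}\right) + 314 = \left(- \frac{1}{7} + 8^{2}\right) + 314 = \left(- \frac{1}{7} + 64\right) + 314 = \frac{447}{7} + 314 = \frac{2645}{7}$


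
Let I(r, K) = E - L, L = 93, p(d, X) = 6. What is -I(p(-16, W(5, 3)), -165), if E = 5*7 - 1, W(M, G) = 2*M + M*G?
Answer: 59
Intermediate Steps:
W(M, G) = 2*M + G*M
E = 34 (E = 35 - 1 = 34)
I(r, K) = -59 (I(r, K) = 34 - 1*93 = 34 - 93 = -59)
-I(p(-16, W(5, 3)), -165) = -1*(-59) = 59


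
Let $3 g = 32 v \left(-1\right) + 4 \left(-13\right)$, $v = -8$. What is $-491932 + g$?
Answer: $-491864$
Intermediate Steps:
$g = 68$ ($g = \frac{32 \left(-8\right) \left(-1\right) + 4 \left(-13\right)}{3} = \frac{\left(-256\right) \left(-1\right) - 52}{3} = \frac{256 - 52}{3} = \frac{1}{3} \cdot 204 = 68$)
$-491932 + g = -491932 + 68 = -491864$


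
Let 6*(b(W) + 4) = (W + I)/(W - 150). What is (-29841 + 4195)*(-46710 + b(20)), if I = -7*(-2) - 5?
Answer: 467230997027/390 ≈ 1.1980e+9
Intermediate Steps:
I = 9 (I = 14 - 5 = 9)
b(W) = -4 + (9 + W)/(6*(-150 + W)) (b(W) = -4 + ((W + 9)/(W - 150))/6 = -4 + ((9 + W)/(-150 + W))/6 = -4 + (9 + W)/(6*(-150 + W)))
(-29841 + 4195)*(-46710 + b(20)) = (-29841 + 4195)*(-46710 + (3609 - 23*20)/(6*(-150 + 20))) = -25646*(-46710 + (⅙)*(3609 - 460)/(-130)) = -25646*(-46710 + (⅙)*(-1/130)*3149) = -25646*(-46710 - 3149/780) = -25646*(-36436949/780) = 467230997027/390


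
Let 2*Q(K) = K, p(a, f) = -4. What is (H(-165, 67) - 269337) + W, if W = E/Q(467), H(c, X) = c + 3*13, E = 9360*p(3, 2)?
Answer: -125914101/467 ≈ -2.6962e+5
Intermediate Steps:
Q(K) = K/2
E = -37440 (E = 9360*(-4) = -37440)
H(c, X) = 39 + c (H(c, X) = c + 39 = 39 + c)
W = -74880/467 (W = -37440/((1/2)*467) = -37440/467/2 = -37440*2/467 = -74880/467 ≈ -160.34)
(H(-165, 67) - 269337) + W = ((39 - 165) - 269337) - 74880/467 = (-126 - 269337) - 74880/467 = -269463 - 74880/467 = -125914101/467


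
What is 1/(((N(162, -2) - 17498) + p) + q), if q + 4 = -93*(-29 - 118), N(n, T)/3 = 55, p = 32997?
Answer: 1/29331 ≈ 3.4094e-5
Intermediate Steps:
N(n, T) = 165 (N(n, T) = 3*55 = 165)
q = 13667 (q = -4 - 93*(-29 - 118) = -4 - 93*(-147) = -4 + 13671 = 13667)
1/(((N(162, -2) - 17498) + p) + q) = 1/(((165 - 17498) + 32997) + 13667) = 1/((-17333 + 32997) + 13667) = 1/(15664 + 13667) = 1/29331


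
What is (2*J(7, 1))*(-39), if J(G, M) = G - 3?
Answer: -312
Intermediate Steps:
J(G, M) = -3 + G
(2*J(7, 1))*(-39) = (2*(-3 + 7))*(-39) = (2*4)*(-39) = 8*(-39) = -312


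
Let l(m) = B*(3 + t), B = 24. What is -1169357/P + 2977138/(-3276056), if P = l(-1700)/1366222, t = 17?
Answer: -327114449525978029/98281680 ≈ -3.3283e+9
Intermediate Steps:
l(m) = 480 (l(m) = 24*(3 + 17) = 24*20 = 480)
P = 240/683111 (P = 480/1366222 = 480*(1/1366222) = 240/683111 ≈ 0.00035133)
-1169357/P + 2977138/(-3276056) = -1169357/240/683111 + 2977138/(-3276056) = -1169357*683111/240 + 2977138*(-1/3276056) = -798800629627/240 - 1488569/1638028 = -327114449525978029/98281680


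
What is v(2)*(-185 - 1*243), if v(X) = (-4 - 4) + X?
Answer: 2568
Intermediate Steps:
v(X) = -8 + X
v(2)*(-185 - 1*243) = (-8 + 2)*(-185 - 1*243) = -6*(-185 - 243) = -6*(-428) = 2568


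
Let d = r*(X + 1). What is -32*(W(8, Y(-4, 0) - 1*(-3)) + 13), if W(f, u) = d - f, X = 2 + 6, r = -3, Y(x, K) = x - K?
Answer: 704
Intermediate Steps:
X = 8
d = -27 (d = -3*(8 + 1) = -3*9 = -27)
W(f, u) = -27 - f
-32*(W(8, Y(-4, 0) - 1*(-3)) + 13) = -32*((-27 - 1*8) + 13) = -32*((-27 - 8) + 13) = -32*(-35 + 13) = -32*(-22) = 704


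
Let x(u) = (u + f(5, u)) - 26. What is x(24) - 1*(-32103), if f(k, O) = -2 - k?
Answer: 32094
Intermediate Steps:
x(u) = -33 + u (x(u) = (u + (-2 - 1*5)) - 26 = (u + (-2 - 5)) - 26 = (u - 7) - 26 = (-7 + u) - 26 = -33 + u)
x(24) - 1*(-32103) = (-33 + 24) - 1*(-32103) = -9 + 32103 = 32094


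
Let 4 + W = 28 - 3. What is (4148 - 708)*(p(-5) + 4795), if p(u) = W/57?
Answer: 313425280/19 ≈ 1.6496e+7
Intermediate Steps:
W = 21 (W = -4 + (28 - 3) = -4 + 25 = 21)
p(u) = 7/19 (p(u) = 21/57 = 21*(1/57) = 7/19)
(4148 - 708)*(p(-5) + 4795) = (4148 - 708)*(7/19 + 4795) = 3440*(91112/19) = 313425280/19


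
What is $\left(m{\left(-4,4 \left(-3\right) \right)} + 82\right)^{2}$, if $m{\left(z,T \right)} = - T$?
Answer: $8836$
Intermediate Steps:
$\left(m{\left(-4,4 \left(-3\right) \right)} + 82\right)^{2} = \left(- 4 \left(-3\right) + 82\right)^{2} = \left(\left(-1\right) \left(-12\right) + 82\right)^{2} = \left(12 + 82\right)^{2} = 94^{2} = 8836$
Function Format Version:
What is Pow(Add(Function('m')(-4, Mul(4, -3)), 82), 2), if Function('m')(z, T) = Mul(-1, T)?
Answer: 8836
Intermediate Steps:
Pow(Add(Function('m')(-4, Mul(4, -3)), 82), 2) = Pow(Add(Mul(-1, Mul(4, -3)), 82), 2) = Pow(Add(Mul(-1, -12), 82), 2) = Pow(Add(12, 82), 2) = Pow(94, 2) = 8836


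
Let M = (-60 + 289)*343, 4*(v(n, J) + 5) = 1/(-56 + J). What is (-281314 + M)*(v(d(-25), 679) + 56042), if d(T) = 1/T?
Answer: -28315236515235/2492 ≈ -1.1362e+10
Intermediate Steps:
d(T) = 1/T
v(n, J) = -5 + 1/(4*(-56 + J))
M = 78547 (M = 229*343 = 78547)
(-281314 + M)*(v(d(-25), 679) + 56042) = (-281314 + 78547)*((1121 - 20*679)/(4*(-56 + 679)) + 56042) = -202767*((¼)*(1121 - 13580)/623 + 56042) = -202767*((¼)*(1/623)*(-12459) + 56042) = -202767*(-12459/2492 + 56042) = -202767*139644205/2492 = -28315236515235/2492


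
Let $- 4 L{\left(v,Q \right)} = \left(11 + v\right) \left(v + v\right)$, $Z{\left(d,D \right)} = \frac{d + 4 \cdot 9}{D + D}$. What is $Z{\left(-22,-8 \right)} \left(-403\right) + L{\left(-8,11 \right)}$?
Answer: $\frac{2917}{8} \approx 364.63$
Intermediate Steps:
$Z{\left(d,D \right)} = \frac{36 + d}{2 D}$ ($Z{\left(d,D \right)} = \frac{d + 36}{2 D} = \left(36 + d\right) \frac{1}{2 D} = \frac{36 + d}{2 D}$)
$L{\left(v,Q \right)} = - \frac{v \left(11 + v\right)}{2}$ ($L{\left(v,Q \right)} = - \frac{\left(11 + v\right) \left(v + v\right)}{4} = - \frac{\left(11 + v\right) 2 v}{4} = - \frac{2 v \left(11 + v\right)}{4} = - \frac{v \left(11 + v\right)}{2}$)
$Z{\left(-22,-8 \right)} \left(-403\right) + L{\left(-8,11 \right)} = \frac{36 - 22}{2 \left(-8\right)} \left(-403\right) - - 4 \left(11 - 8\right) = \frac{1}{2} \left(- \frac{1}{8}\right) 14 \left(-403\right) - \left(-4\right) 3 = \left(- \frac{7}{8}\right) \left(-403\right) + 12 = \frac{2821}{8} + 12 = \frac{2917}{8}$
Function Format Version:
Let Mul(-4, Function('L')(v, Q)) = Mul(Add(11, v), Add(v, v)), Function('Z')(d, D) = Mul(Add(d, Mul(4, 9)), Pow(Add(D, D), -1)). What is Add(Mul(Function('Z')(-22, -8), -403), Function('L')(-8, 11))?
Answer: Rational(2917, 8) ≈ 364.63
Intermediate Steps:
Function('Z')(d, D) = Mul(Rational(1, 2), Pow(D, -1), Add(36, d)) (Function('Z')(d, D) = Mul(Add(d, 36), Pow(Mul(2, D), -1)) = Mul(Add(36, d), Mul(Rational(1, 2), Pow(D, -1))) = Mul(Rational(1, 2), Pow(D, -1), Add(36, d)))
Function('L')(v, Q) = Mul(Rational(-1, 2), v, Add(11, v)) (Function('L')(v, Q) = Mul(Rational(-1, 4), Mul(Add(11, v), Add(v, v))) = Mul(Rational(-1, 4), Mul(Add(11, v), Mul(2, v))) = Mul(Rational(-1, 4), Mul(2, v, Add(11, v))) = Mul(Rational(-1, 2), v, Add(11, v)))
Add(Mul(Function('Z')(-22, -8), -403), Function('L')(-8, 11)) = Add(Mul(Mul(Rational(1, 2), Pow(-8, -1), Add(36, -22)), -403), Mul(Rational(-1, 2), -8, Add(11, -8))) = Add(Mul(Mul(Rational(1, 2), Rational(-1, 8), 14), -403), Mul(Rational(-1, 2), -8, 3)) = Add(Mul(Rational(-7, 8), -403), 12) = Add(Rational(2821, 8), 12) = Rational(2917, 8)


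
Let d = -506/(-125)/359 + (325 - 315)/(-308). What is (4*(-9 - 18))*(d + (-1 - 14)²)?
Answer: -83957704146/3455375 ≈ -24298.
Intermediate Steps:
d = -146451/6910750 (d = -506*(-1/125)*(1/359) + 10*(-1/308) = (506/125)*(1/359) - 5/154 = 506/44875 - 5/154 = -146451/6910750 ≈ -0.021192)
(4*(-9 - 18))*(d + (-1 - 14)²) = (4*(-9 - 18))*(-146451/6910750 + (-1 - 14)²) = (4*(-27))*(-146451/6910750 + (-15)²) = -108*(-146451/6910750 + 225) = -108*1554772299/6910750 = -83957704146/3455375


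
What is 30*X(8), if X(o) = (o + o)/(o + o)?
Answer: 30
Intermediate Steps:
X(o) = 1 (X(o) = (2*o)/((2*o)) = (2*o)*(1/(2*o)) = 1)
30*X(8) = 30*1 = 30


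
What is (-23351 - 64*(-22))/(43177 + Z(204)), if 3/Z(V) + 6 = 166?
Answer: -3510880/6908323 ≈ -0.50821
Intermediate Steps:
Z(V) = 3/160 (Z(V) = 3/(-6 + 166) = 3/160)
(-23351 - 64*(-22))/(43177 + Z(204)) = (-23351 - 64*(-22))/(43177 + 3/160) = (-23351 + 1408)/(6908323/160) = -21943*160/6908323 = -3510880/6908323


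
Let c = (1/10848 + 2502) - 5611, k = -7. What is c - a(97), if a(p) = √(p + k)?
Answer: -33726431/10848 - 3*√10 ≈ -3118.5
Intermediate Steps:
a(p) = √(-7 + p) (a(p) = √(p - 7) = √(-7 + p))
c = -33726431/10848 (c = (1/10848 + 2502) - 5611 = 27141697/10848 - 5611 = -33726431/10848 ≈ -3109.0)
c - a(97) = -33726431/10848 - √(-7 + 97) = -33726431/10848 - √90 = -33726431/10848 - 3*√10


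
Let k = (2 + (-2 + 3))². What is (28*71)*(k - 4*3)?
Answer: -5964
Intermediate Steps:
k = 9 (k = (2 + 1)² = 3² = 9)
(28*71)*(k - 4*3) = (28*71)*(9 - 4*3) = 1988*(9 - 12) = 1988*(-3) = -5964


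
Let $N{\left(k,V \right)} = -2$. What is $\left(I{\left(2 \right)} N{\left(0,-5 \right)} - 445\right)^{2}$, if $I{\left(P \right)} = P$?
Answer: $201601$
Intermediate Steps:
$\left(I{\left(2 \right)} N{\left(0,-5 \right)} - 445\right)^{2} = \left(2 \left(-2\right) - 445\right)^{2} = \left(-4 - 445\right)^{2} = \left(-449\right)^{2} = 201601$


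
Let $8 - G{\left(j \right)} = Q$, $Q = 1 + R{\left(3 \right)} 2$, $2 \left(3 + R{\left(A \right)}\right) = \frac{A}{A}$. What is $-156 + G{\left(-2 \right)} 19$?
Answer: $72$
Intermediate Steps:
$R{\left(A \right)} = - \frac{5}{2}$ ($R{\left(A \right)} = -3 + \frac{A \frac{1}{A}}{2} = -3 + \frac{1}{2} \cdot 1 = -3 + \frac{1}{2} = - \frac{5}{2}$)
$Q = -4$ ($Q = 1 - 5 = -4$)
$G{\left(j \right)} = 12$ ($G{\left(j \right)} = 8 - -4 = 8 + 4 = 12$)
$-156 + G{\left(-2 \right)} 19 = -156 + 12 \cdot 19 = -156 + 228 = 72$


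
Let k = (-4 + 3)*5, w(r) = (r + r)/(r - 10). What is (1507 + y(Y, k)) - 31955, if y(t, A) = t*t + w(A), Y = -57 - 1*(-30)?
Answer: -89155/3 ≈ -29718.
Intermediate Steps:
w(r) = 2*r/(-10 + r) (w(r) = (2*r)/(-10 + r) = 2*r/(-10 + r))
Y = -27 (Y = -57 + 30 = -27)
k = -5 (k = -1*5 = -5)
y(t, A) = t² + 2*A/(-10 + A) (y(t, A) = t*t + 2*A/(-10 + A) = t² + 2*A/(-10 + A))
(1507 + y(Y, k)) - 31955 = (1507 + (2*(-5) + (-27)²*(-10 - 5))/(-10 - 5)) - 31955 = (1507 + (-10 + 729*(-15))/(-15)) - 31955 = (1507 - (-10 - 10935)/15) - 31955 = (1507 - 1/15*(-10945)) - 31955 = (1507 + 2189/3) - 31955 = 6710/3 - 31955 = -89155/3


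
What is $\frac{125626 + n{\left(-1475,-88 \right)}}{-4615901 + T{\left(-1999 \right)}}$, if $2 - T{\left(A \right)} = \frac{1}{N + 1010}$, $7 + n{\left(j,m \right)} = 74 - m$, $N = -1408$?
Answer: $- \frac{50060838}{1837127801} \approx -0.02725$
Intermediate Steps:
$n{\left(j,m \right)} = 67 - m$ ($n{\left(j,m \right)} = -7 - \left(-74 + m\right) = 67 - m$)
$T{\left(A \right)} = \frac{797}{398}$ ($T{\left(A \right)} = 2 - \frac{1}{-1408 + 1010} = 2 - \frac{1}{-398} = 2 - - \frac{1}{398} = 2 + \frac{1}{398} = \frac{797}{398}$)
$\frac{125626 + n{\left(-1475,-88 \right)}}{-4615901 + T{\left(-1999 \right)}} = \frac{125626 + \left(67 - -88\right)}{-4615901 + \frac{797}{398}} = \frac{125626 + \left(67 + 88\right)}{- \frac{1837127801}{398}} = \left(125626 + 155\right) \left(- \frac{398}{1837127801}\right) = 125781 \left(- \frac{398}{1837127801}\right) = - \frac{50060838}{1837127801}$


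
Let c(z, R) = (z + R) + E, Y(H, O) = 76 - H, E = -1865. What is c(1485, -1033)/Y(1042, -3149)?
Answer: 471/322 ≈ 1.4627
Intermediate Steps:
c(z, R) = -1865 + R + z (c(z, R) = (z + R) - 1865 = (R + z) - 1865 = -1865 + R + z)
c(1485, -1033)/Y(1042, -3149) = (-1865 - 1033 + 1485)/(76 - 1*1042) = -1413/(76 - 1042) = -1413/(-966) = -1413*(-1/966) = 471/322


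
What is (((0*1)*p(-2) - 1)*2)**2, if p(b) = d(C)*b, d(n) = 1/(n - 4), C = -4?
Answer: 4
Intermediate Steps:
d(n) = 1/(-4 + n)
p(b) = -b/8 (p(b) = b/(-4 - 4) = b/(-8) = -b/8)
(((0*1)*p(-2) - 1)*2)**2 = (((0*1)*(-1/8*(-2)) - 1)*2)**2 = ((0*(1/4) - 1)*2)**2 = ((0 - 1)*2)**2 = (-1*2)**2 = (-2)**2 = 4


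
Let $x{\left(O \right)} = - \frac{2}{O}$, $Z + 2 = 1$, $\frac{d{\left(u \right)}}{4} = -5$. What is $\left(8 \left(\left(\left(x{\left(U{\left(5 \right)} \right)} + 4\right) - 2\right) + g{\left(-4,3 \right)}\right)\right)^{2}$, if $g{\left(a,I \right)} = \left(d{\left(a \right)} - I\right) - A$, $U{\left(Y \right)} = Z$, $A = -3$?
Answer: $16384$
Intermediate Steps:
$d{\left(u \right)} = -20$ ($d{\left(u \right)} = 4 \left(-5\right) = -20$)
$Z = -1$ ($Z = -2 + 1 = -1$)
$U{\left(Y \right)} = -1$
$g{\left(a,I \right)} = -17 - I$ ($g{\left(a,I \right)} = \left(-20 - I\right) - -3 = \left(-20 - I\right) + 3 = -17 - I$)
$\left(8 \left(\left(\left(x{\left(U{\left(5 \right)} \right)} + 4\right) - 2\right) + g{\left(-4,3 \right)}\right)\right)^{2} = \left(8 \left(\left(\left(- \frac{2}{-1} + 4\right) - 2\right) - 20\right)\right)^{2} = \left(8 \left(\left(\left(\left(-2\right) \left(-1\right) + 4\right) - 2\right) - 20\right)\right)^{2} = \left(8 \left(\left(\left(2 + 4\right) - 2\right) - 20\right)\right)^{2} = \left(8 \left(\left(6 - 2\right) - 20\right)\right)^{2} = \left(8 \left(4 - 20\right)\right)^{2} = \left(8 \left(-16\right)\right)^{2} = \left(-128\right)^{2} = 16384$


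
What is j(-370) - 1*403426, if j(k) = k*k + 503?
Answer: -266023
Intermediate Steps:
j(k) = 503 + k² (j(k) = k² + 503 = 503 + k²)
j(-370) - 1*403426 = (503 + (-370)²) - 1*403426 = (503 + 136900) - 403426 = 137403 - 403426 = -266023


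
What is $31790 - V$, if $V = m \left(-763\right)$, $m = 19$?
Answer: $46287$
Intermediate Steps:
$V = -14497$ ($V = 19 \left(-763\right) = -14497$)
$31790 - V = 31790 - -14497 = 31790 + 14497 = 46287$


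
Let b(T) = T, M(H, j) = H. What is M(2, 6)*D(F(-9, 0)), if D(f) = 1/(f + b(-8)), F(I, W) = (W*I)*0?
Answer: -¼ ≈ -0.25000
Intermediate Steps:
F(I, W) = 0 (F(I, W) = (I*W)*0 = 0)
D(f) = 1/(-8 + f) (D(f) = 1/(f - 8) = 1/(-8 + f))
M(2, 6)*D(F(-9, 0)) = 2/(-8 + 0) = 2/(-8) = 2*(-⅛) = -¼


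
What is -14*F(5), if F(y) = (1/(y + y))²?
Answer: -7/50 ≈ -0.14000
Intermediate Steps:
F(y) = 1/(4*y²) (F(y) = (1/(2*y))² = 1/(4*y²))
-14*F(5) = -7/(2*5²) = -7/(2*25) = -14*1/100 = -7/50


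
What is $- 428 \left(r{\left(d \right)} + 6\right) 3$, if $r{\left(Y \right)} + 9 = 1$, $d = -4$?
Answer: $2568$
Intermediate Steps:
$r{\left(Y \right)} = -8$ ($r{\left(Y \right)} = -9 + 1 = -8$)
$- 428 \left(r{\left(d \right)} + 6\right) 3 = - 428 \left(-8 + 6\right) 3 = - 428 \left(\left(-2\right) 3\right) = \left(-428\right) \left(-6\right) = 2568$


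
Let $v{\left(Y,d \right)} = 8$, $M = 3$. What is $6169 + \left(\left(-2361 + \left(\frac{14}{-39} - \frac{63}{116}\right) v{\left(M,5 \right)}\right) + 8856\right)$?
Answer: $\frac{14314822}{1131} \approx 12657.0$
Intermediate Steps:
$6169 + \left(\left(-2361 + \left(\frac{14}{-39} - \frac{63}{116}\right) v{\left(M,5 \right)}\right) + 8856\right) = 6169 + \left(\left(-2361 + \left(\frac{14}{-39} - \frac{63}{116}\right) 8\right) + 8856\right) = 6169 + \left(\left(-2361 + \left(14 \left(- \frac{1}{39}\right) - \frac{63}{116}\right) 8\right) + 8856\right) = 6169 + \left(\left(-2361 + \left(- \frac{14}{39} - \frac{63}{116}\right) 8\right) + 8856\right) = 6169 + \left(\left(-2361 - \frac{8162}{1131}\right) + 8856\right) = 6169 + \left(- \frac{2678453}{1131} + 8856\right) = 6169 + \frac{7337683}{1131} = \frac{14314822}{1131}$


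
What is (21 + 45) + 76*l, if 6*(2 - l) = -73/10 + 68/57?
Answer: 13291/45 ≈ 295.36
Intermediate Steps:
l = 10321/3420 (l = 2 - (-73/10 + 68/57)/6 = 2 - ⅙*(-3481/570) = 2 + 3481/3420 = 10321/3420 ≈ 3.0178)
(21 + 45) + 76*l = (21 + 45) + 76*(10321/3420) = 66 + 10321/45 = 13291/45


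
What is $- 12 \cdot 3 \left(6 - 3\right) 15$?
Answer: $-1620$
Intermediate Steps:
$- 12 \cdot 3 \left(6 - 3\right) 15 = - 12 \cdot 3 \cdot 3 \cdot 15 = \left(-12\right) 9 \cdot 15 = \left(-108\right) 15 = -1620$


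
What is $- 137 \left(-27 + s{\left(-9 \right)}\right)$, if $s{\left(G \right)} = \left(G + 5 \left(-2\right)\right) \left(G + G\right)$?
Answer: $-43155$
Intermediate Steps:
$s{\left(G \right)} = 2 G \left(-10 + G\right)$ ($s{\left(G \right)} = \left(G - 10\right) 2 G = \left(-10 + G\right) 2 G = 2 G \left(-10 + G\right)$)
$- 137 \left(-27 + s{\left(-9 \right)}\right) = - 137 \left(-27 + 2 \left(-9\right) \left(-10 - 9\right)\right) = - 137 \left(-27 + 2 \left(-9\right) \left(-19\right)\right) = - 137 \left(-27 + 342\right) = \left(-137\right) 315 = -43155$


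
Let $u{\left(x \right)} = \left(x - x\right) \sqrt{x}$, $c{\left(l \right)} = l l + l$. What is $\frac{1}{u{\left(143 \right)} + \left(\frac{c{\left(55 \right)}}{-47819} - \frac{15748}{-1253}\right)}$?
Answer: $\frac{59917207}{749194372} \approx 0.079975$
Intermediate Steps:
$c{\left(l \right)} = l + l^{2}$ ($c{\left(l \right)} = l^{2} + l = l + l^{2}$)
$u{\left(x \right)} = 0$ ($u{\left(x \right)} = 0 \sqrt{x} = 0$)
$\frac{1}{u{\left(143 \right)} + \left(\frac{c{\left(55 \right)}}{-47819} - \frac{15748}{-1253}\right)} = \frac{1}{0 + \left(\frac{55 \left(1 + 55\right)}{-47819} - \frac{15748}{-1253}\right)} = \frac{1}{0 + \left(55 \cdot 56 \left(- \frac{1}{47819}\right) - - \frac{15748}{1253}\right)} = \frac{1}{0 + \left(3080 \left(- \frac{1}{47819}\right) + \frac{15748}{1253}\right)} = \frac{1}{0 + \left(- \frac{3080}{47819} + \frac{15748}{1253}\right)} = \frac{1}{0 + \frac{749194372}{59917207}} = \frac{1}{\frac{749194372}{59917207}} = \frac{59917207}{749194372}$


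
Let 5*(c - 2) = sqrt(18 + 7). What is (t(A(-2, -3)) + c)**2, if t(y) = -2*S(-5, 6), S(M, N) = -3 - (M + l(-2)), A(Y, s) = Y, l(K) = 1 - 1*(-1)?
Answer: 9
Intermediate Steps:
l(K) = 2 (l(K) = 1 + 1 = 2)
c = 3 (c = 2 + sqrt(18 + 7)/5 = 2 + sqrt(25)/5 = 2 + (1/5)*5 = 2 + 1 = 3)
S(M, N) = -5 - M (S(M, N) = -3 - (M + 2) = -3 - (2 + M) = -3 + (-2 - M) = -5 - M)
t(y) = 0 (t(y) = -2*(-5 - 1*(-5)) = -2*(-5 + 5) = -2*0 = 0)
(t(A(-2, -3)) + c)**2 = (0 + 3)**2 = 3**2 = 9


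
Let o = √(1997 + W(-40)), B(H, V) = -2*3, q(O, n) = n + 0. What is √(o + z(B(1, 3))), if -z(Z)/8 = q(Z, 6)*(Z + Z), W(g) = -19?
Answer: √(576 + √1978) ≈ 24.909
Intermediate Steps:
q(O, n) = n
B(H, V) = -6
o = √1978 (o = √(1997 - 19) = √1978 ≈ 44.475)
z(Z) = -96*Z (z(Z) = -48*(Z + Z) = -48*2*Z = -96*Z)
√(o + z(B(1, 3))) = √(√1978 - 96*(-6)) = √(√1978 + 576) = √(576 + √1978)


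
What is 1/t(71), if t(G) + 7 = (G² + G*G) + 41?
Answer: 1/10116 ≈ 9.8853e-5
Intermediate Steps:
t(G) = 34 + 2*G² (t(G) = -7 + ((G² + G*G) + 41) = -7 + ((G² + G²) + 41) = -7 + (2*G² + 41) = -7 + (41 + 2*G²) = 34 + 2*G²)
1/t(71) = 1/(34 + 2*71²) = 1/(34 + 2*5041) = 1/(34 + 10082) = 1/10116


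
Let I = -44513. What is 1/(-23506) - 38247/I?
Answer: 128427067/149474654 ≈ 0.85919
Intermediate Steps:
1/(-23506) - 38247/I = 1/(-23506) - 38247/(-44513) = -1/23506 - 38247*(-1/44513) = -1/23506 + 38247/44513 = 128427067/149474654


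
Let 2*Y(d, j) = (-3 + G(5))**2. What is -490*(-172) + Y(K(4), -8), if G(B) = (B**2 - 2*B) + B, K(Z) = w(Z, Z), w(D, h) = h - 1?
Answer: 168849/2 ≈ 84425.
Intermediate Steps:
w(D, h) = -1 + h
K(Z) = -1 + Z
G(B) = B**2 - B
Y(d, j) = 289/2 (Y(d, j) = (-3 + 5*(-1 + 5))**2/2 = (-3 + 5*4)**2/2 = (-3 + 20)**2/2 = (1/2)*17**2 = (1/2)*289 = 289/2)
-490*(-172) + Y(K(4), -8) = -490*(-172) + 289/2 = 84280 + 289/2 = 168849/2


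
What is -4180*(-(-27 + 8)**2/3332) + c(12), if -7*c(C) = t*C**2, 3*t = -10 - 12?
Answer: 502909/833 ≈ 603.73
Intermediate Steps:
t = -22/3 (t = (-10 - 12)/3 = (1/3)*(-22) = -22/3 ≈ -7.3333)
c(C) = 22*C**2/21 (c(C) = -(-22)*C**2/21 = 22*C**2/21)
-4180*(-(-27 + 8)**2/3332) + c(12) = -4180*(-(-27 + 8)**2/3332) + (22/21)*12**2 = -4180/((-3332/((-19)**2))) + (22/21)*144 = -4180/((-3332/361)) + 1056/7 = -4180/((-3332*1/361)) + 1056/7 = -4180/(-3332/361) + 1056/7 = -4180*(-361/3332) + 1056/7 = 377245/833 + 1056/7 = 502909/833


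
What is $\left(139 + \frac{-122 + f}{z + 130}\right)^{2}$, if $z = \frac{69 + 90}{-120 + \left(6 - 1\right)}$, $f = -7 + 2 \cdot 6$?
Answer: $\frac{4171781740036}{218773681} \approx 19069.0$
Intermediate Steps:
$f = 5$ ($f = -7 + 12 = 5$)
$z = - \frac{159}{115}$ ($z = \frac{159}{-120 + \left(6 - 1\right)} = \frac{159}{-120 + 5} = \frac{159}{-115} = 159 \left(- \frac{1}{115}\right) = - \frac{159}{115} \approx -1.3826$)
$\left(139 + \frac{-122 + f}{z + 130}\right)^{2} = \left(139 + \frac{-122 + 5}{- \frac{159}{115} + 130}\right)^{2} = \left(139 - \frac{117}{\frac{14791}{115}}\right)^{2} = \left(139 - \frac{13455}{14791}\right)^{2} = \left(\frac{2042494}{14791}\right)^{2} = \frac{4171781740036}{218773681}$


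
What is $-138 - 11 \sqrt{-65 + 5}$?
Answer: $-138 - 22 i \sqrt{15} \approx -138.0 - 85.206 i$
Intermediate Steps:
$-138 - 11 \sqrt{-65 + 5} = -138 - 11 \sqrt{-60} = -138 - 11 \cdot 2 i \sqrt{15} = -138 - 22 i \sqrt{15}$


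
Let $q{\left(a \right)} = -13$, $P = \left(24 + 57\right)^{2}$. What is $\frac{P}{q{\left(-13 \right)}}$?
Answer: $- \frac{6561}{13} \approx -504.69$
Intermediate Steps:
$P = 6561$ ($P = 81^{2} = 6561$)
$\frac{P}{q{\left(-13 \right)}} = \frac{6561}{-13} = 6561 \left(- \frac{1}{13}\right) = - \frac{6561}{13}$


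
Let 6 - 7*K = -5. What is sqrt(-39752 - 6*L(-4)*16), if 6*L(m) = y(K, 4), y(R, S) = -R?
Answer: 2*I*sqrt(486654)/7 ≈ 199.32*I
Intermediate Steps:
K = 11/7 (K = 6/7 - 1/7*(-5) = 6/7 + 5/7 = 11/7 ≈ 1.5714)
L(m) = -11/42 (L(m) = (-1*11/7)/6 = (1/6)*(-11/7) = -11/42)
sqrt(-39752 - 6*L(-4)*16) = sqrt(-39752 - 6*(-11/42)*16) = sqrt(-39752 + (11/7)*16) = sqrt(-39752 + 176/7) = sqrt(-278088/7) = 2*I*sqrt(486654)/7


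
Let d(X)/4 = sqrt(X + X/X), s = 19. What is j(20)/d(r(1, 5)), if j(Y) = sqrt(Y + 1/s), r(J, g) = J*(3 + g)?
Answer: sqrt(7239)/228 ≈ 0.37317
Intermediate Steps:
d(X) = 4*sqrt(1 + X) (d(X) = 4*sqrt(X + X/X) = 4*sqrt(X + 1) = 4*sqrt(1 + X))
j(Y) = sqrt(1/19 + Y) (j(Y) = sqrt(Y + 1/19) = sqrt(1/19 + Y))
j(20)/d(r(1, 5)) = (sqrt(19 + 361*20)/19)/((4*sqrt(1 + 1*(3 + 5)))) = (sqrt(19 + 7220)/19)/((4*sqrt(1 + 1*8))) = (sqrt(7239)/19)/((4*sqrt(1 + 8))) = (sqrt(7239)/19)/((4*sqrt(9))) = (sqrt(7239)/19)/((4*3)) = (sqrt(7239)/19)/12 = (sqrt(7239)/19)*(1/12) = sqrt(7239)/228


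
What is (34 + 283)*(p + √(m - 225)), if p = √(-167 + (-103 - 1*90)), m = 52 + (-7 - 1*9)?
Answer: 951*I*(√21 + 2*√10) ≈ 10373.0*I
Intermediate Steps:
m = 36 (m = 52 + (-7 - 9) = 52 - 16 = 36)
p = 6*I*√10 (p = √(-167 + (-103 - 90)) = √(-167 - 193) = √(-360) = 6*I*√10 ≈ 18.974*I)
(34 + 283)*(p + √(m - 225)) = (34 + 283)*(6*I*√10 + √(36 - 225)) = 317*(6*I*√10 + √(-189)) = 317*(6*I*√10 + 3*I*√21) = 317*(3*I*√21 + 6*I*√10) = 951*I*√21 + 1902*I*√10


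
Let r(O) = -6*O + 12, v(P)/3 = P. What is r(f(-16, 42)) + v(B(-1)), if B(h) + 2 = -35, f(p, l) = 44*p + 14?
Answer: 4041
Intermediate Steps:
f(p, l) = 14 + 44*p
B(h) = -37 (B(h) = -2 - 35 = -37)
v(P) = 3*P
r(O) = 12 - 6*O
r(f(-16, 42)) + v(B(-1)) = (12 - 6*(14 + 44*(-16))) + 3*(-37) = (12 - 6*(14 - 704)) - 111 = (12 - 6*(-690)) - 111 = (12 + 4140) - 111 = 4152 - 111 = 4041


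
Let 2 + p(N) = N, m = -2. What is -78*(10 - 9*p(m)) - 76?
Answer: -3664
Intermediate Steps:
p(N) = -2 + N
-78*(10 - 9*p(m)) - 76 = -78*(10 - 9*(-2 - 2)) - 76 = -78*(10 - 9*(-4)) - 76 = -78*(10 + 36) - 76 = -78*46 - 76 = -3588 - 76 = -3664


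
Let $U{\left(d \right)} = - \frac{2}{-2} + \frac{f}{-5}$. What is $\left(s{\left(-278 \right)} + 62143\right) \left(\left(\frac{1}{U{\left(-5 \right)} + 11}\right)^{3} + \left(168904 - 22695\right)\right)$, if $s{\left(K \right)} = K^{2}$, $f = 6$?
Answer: $\frac{3209979593340127}{157464} \approx 2.0385 \cdot 10^{10}$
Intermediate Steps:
$U{\left(d \right)} = - \frac{1}{5}$ ($U{\left(d \right)} = - \frac{2}{-2} + \frac{6}{-5} = \left(-2\right) \left(- \frac{1}{2}\right) + 6 \left(- \frac{1}{5}\right) = 1 - \frac{6}{5} = - \frac{1}{5}$)
$\left(s{\left(-278 \right)} + 62143\right) \left(\left(\frac{1}{U{\left(-5 \right)} + 11}\right)^{3} + \left(168904 - 22695\right)\right) = \left(\left(-278\right)^{2} + 62143\right) \left(\left(\frac{1}{- \frac{1}{5} + 11}\right)^{3} + \left(168904 - 22695\right)\right) = \left(77284 + 62143\right) \left(\left(\frac{1}{\frac{54}{5}}\right)^{3} + 146209\right) = 139427 \left(\left(\frac{5}{54}\right)^{3} + 146209\right) = 139427 \left(\frac{125}{157464} + 146209\right) = 139427 \cdot \frac{23022654101}{157464} = \frac{3209979593340127}{157464}$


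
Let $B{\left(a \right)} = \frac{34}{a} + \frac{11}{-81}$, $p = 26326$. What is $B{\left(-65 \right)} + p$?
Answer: $\frac{138602921}{5265} \approx 26325.0$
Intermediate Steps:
$B{\left(a \right)} = - \frac{11}{81} + \frac{34}{a}$ ($B{\left(a \right)} = \frac{34}{a} + 11 \left(- \frac{1}{81}\right) = \frac{34}{a} - \frac{11}{81} = - \frac{11}{81} + \frac{34}{a}$)
$B{\left(-65 \right)} + p = \left(- \frac{11}{81} + \frac{34}{-65}\right) + 26326 = \left(- \frac{11}{81} + 34 \left(- \frac{1}{65}\right)\right) + 26326 = \left(- \frac{11}{81} - \frac{34}{65}\right) + 26326 = - \frac{3469}{5265} + 26326 = \frac{138602921}{5265}$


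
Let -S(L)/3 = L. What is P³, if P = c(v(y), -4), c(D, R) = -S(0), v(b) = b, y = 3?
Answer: 0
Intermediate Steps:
S(L) = -3*L
c(D, R) = 0 (c(D, R) = -(-3)*0 = -1*0 = 0)
P = 0
P³ = 0³ = 0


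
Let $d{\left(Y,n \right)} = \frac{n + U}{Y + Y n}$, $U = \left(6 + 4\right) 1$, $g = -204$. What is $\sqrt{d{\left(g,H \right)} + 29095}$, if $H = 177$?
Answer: $\frac{31 \sqrt{34533246}}{1068} \approx 170.57$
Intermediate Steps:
$U = 10$ ($U = 10 \cdot 1 = 10$)
$d{\left(Y,n \right)} = \frac{10 + n}{Y + Y n}$ ($d{\left(Y,n \right)} = \frac{n + 10}{Y + Y n} = \frac{10 + n}{Y + Y n}$)
$\sqrt{d{\left(g,H \right)} + 29095} = \sqrt{\frac{10 + 177}{\left(-204\right) \left(1 + 177\right)} + 29095} = \sqrt{\left(- \frac{1}{204}\right) \frac{1}{178} \cdot 187 + 29095} = \sqrt{- \frac{11}{2136} + 29095} = \sqrt{\frac{62146909}{2136}} = \frac{31 \sqrt{34533246}}{1068}$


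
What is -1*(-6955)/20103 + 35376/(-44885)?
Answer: -398988553/902323155 ≈ -0.44218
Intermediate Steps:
-1*(-6955)/20103 + 35376/(-44885) = 6955*(1/20103) + 35376*(-1/44885) = 6955/20103 - 35376/44885 = -398988553/902323155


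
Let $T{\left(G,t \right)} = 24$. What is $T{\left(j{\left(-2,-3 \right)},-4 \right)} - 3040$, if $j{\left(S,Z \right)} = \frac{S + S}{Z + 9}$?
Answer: $-3016$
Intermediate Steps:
$j{\left(S,Z \right)} = \frac{2 S}{9 + Z}$
$T{\left(j{\left(-2,-3 \right)},-4 \right)} - 3040 = 24 - 3040 = -3016$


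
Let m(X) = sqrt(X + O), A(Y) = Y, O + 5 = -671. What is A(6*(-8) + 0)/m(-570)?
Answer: 24*I*sqrt(1246)/623 ≈ 1.3598*I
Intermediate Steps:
O = -676 (O = -5 - 671 = -676)
m(X) = sqrt(-676 + X) (m(X) = sqrt(X - 676) = sqrt(-676 + X))
A(6*(-8) + 0)/m(-570) = (6*(-8) + 0)/(sqrt(-676 - 570)) = (-48 + 0)/(sqrt(-1246)) = -48*(-I*sqrt(1246)/1246) = -(-24)*I*sqrt(1246)/623 = 24*I*sqrt(1246)/623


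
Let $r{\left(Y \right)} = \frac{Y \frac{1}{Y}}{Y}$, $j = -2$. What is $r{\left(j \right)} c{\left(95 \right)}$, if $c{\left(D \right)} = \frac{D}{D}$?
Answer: $- \frac{1}{2} \approx -0.5$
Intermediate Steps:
$r{\left(Y \right)} = \frac{1}{Y}$ ($r{\left(Y \right)} = 1 \frac{1}{Y} = \frac{1}{Y}$)
$c{\left(D \right)} = 1$
$r{\left(j \right)} c{\left(95 \right)} = \frac{1}{-2} \cdot 1 = \left(- \frac{1}{2}\right) 1 = - \frac{1}{2}$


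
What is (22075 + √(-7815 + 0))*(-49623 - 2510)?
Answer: -1150835975 - 52133*I*√7815 ≈ -1.1508e+9 - 4.6087e+6*I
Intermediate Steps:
(22075 + √(-7815 + 0))*(-49623 - 2510) = (22075 + √(-7815))*(-52133) = (22075 + I*√7815)*(-52133) = -1150835975 - 52133*I*√7815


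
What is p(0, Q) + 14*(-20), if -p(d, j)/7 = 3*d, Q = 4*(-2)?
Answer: -280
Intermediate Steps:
Q = -8
p(d, j) = -21*d
p(0, Q) + 14*(-20) = -21*0 + 14*(-20) = 0 - 280 = -280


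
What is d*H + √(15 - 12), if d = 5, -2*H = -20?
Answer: 50 + √3 ≈ 51.732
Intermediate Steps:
H = 10 (H = -½*(-20) = 10)
d*H + √(15 - 12) = 5*10 + √(15 - 12) = 50 + √3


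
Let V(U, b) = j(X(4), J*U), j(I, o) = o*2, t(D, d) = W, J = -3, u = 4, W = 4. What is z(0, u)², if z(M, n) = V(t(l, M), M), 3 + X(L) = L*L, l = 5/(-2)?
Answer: 576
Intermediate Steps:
l = -5/2 (l = 5*(-½) = -5/2 ≈ -2.5000)
X(L) = -3 + L² (X(L) = -3 + L*L = -3 + L²)
t(D, d) = 4
j(I, o) = 2*o
V(U, b) = -6*U (V(U, b) = 2*(-3*U) = -6*U)
z(M, n) = -24 (z(M, n) = -6*4 = -24)
z(0, u)² = (-24)² = 576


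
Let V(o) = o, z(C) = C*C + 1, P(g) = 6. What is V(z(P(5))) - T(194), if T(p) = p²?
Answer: -37599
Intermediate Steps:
z(C) = 1 + C² (z(C) = C² + 1 = 1 + C²)
V(z(P(5))) - T(194) = (1 + 6²) - 1*194² = (1 + 36) - 1*37636 = 37 - 37636 = -37599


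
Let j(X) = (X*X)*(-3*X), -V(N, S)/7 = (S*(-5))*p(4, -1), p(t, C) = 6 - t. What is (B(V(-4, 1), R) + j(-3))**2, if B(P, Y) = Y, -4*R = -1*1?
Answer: 105625/16 ≈ 6601.6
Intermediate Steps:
R = 1/4 (R = -(-1)/4 = -1/4*(-1) = 1/4 ≈ 0.25000)
V(N, S) = 70*S (V(N, S) = -7*S*(-5)*(6 - 1*4) = -7*(-5*S)*(6 - 4) = -7*(-5*S)*2 = -(-70)*S = 70*S)
j(X) = -3*X**3 (j(X) = X**2*(-3*X) = -3*X**3)
(B(V(-4, 1), R) + j(-3))**2 = (1/4 - 3*(-3)**3)**2 = (1/4 - 3*(-27))**2 = (1/4 + 81)**2 = (325/4)**2 = 105625/16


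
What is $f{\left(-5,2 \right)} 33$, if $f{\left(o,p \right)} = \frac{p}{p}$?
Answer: $33$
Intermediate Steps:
$f{\left(o,p \right)} = 1$
$f{\left(-5,2 \right)} 33 = 1 \cdot 33 = 33$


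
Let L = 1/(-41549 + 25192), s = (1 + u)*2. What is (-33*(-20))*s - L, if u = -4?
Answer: -64773719/16357 ≈ -3960.0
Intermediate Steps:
s = -6 (s = (1 - 4)*2 = -3*2 = -6)
L = -1/16357 (L = 1/(-16357) = -1/16357 ≈ -6.1136e-5)
(-33*(-20))*s - L = -33*(-20)*(-6) - 1*(-1/16357) = 660*(-6) + 1/16357 = -3960 + 1/16357 = -64773719/16357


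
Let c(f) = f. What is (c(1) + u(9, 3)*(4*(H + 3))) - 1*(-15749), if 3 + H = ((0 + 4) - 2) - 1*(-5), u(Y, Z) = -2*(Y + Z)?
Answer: 15078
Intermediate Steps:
u(Y, Z) = -2*Y - 2*Z
H = 4 (H = -3 + (((0 + 4) - 2) - 1*(-5)) = -3 + ((4 - 2) + 5) = -3 + (2 + 5) = -3 + 7 = 4)
(c(1) + u(9, 3)*(4*(H + 3))) - 1*(-15749) = (1 + (-2*9 - 2*3)*(4*(4 + 3))) - 1*(-15749) = (1 + (-18 - 6)*(4*7)) + 15749 = (1 - 24*28) + 15749 = (1 - 672) + 15749 = -671 + 15749 = 15078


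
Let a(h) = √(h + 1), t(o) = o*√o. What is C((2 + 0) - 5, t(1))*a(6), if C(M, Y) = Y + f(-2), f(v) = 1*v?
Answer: -√7 ≈ -2.6458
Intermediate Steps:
f(v) = v
t(o) = o^(3/2)
a(h) = √(1 + h)
C(M, Y) = -2 + Y (C(M, Y) = Y - 2 = -2 + Y)
C((2 + 0) - 5, t(1))*a(6) = (-2 + 1^(3/2))*√(1 + 6) = (-2 + 1)*√7 = -√7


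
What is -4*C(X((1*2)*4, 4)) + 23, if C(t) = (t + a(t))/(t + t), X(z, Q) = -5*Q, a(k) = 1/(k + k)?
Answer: 8399/400 ≈ 20.997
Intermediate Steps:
a(k) = 1/(2*k)
C(t) = (t + 1/(2*t))/(2*t) (C(t) = (t + 1/(2*t))/(t + t) = (t + 1/(2*t))/((2*t)) = (t + 1/(2*t))*(1/(2*t)) = (t + 1/(2*t))/(2*t))
-4*C(X((1*2)*4, 4)) + 23 = -4*(½ + 1/(4*(-5*4)²)) + 23 = -4*(½ + (¼)/(-20)²) + 23 = -4*(½ + (¼)*(1/400)) + 23 = -4*(½ + 1/1600) + 23 = -4*801/1600 + 23 = -801/400 + 23 = 8399/400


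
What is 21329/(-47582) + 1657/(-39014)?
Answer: -227743245/464091037 ≈ -0.49073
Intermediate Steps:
21329/(-47582) + 1657/(-39014) = 21329*(-1/47582) + 1657*(-1/39014) = -21329/47582 - 1657/39014 = -227743245/464091037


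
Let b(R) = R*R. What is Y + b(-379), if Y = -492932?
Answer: -349291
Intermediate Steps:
b(R) = R²
Y + b(-379) = -492932 + (-379)² = -492932 + 143641 = -349291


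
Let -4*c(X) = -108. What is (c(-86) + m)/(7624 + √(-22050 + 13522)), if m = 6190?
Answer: 5924801/7266738 - 6217*I*√533/14533476 ≈ 0.81533 - 0.0098759*I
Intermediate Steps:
c(X) = 27 (c(X) = -¼*(-108) = 27)
(c(-86) + m)/(7624 + √(-22050 + 13522)) = (27 + 6190)/(7624 + √(-22050 + 13522)) = 6217/(7624 + √(-8528)) = 6217/(7624 + 4*I*√533)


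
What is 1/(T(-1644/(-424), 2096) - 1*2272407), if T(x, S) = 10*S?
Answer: -1/2251447 ≈ -4.4416e-7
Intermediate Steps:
1/(T(-1644/(-424), 2096) - 1*2272407) = 1/(10*2096 - 1*2272407) = 1/(20960 - 2272407) = 1/(-2251447) = -1/2251447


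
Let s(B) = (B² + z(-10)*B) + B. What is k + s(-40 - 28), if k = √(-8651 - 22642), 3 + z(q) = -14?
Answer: 5712 + 3*I*√3477 ≈ 5712.0 + 176.9*I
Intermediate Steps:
z(q) = -17 (z(q) = -3 - 14 = -17)
k = 3*I*√3477 (k = √(-31293) = 3*I*√3477 ≈ 176.9*I)
s(B) = B² - 16*B (s(B) = (B² - 17*B) + B = B² - 16*B)
k + s(-40 - 28) = 3*I*√3477 + (-40 - 28)*(-16 + (-40 - 28)) = 3*I*√3477 - 68*(-16 - 68) = 3*I*√3477 - 68*(-84) = 3*I*√3477 + 5712 = 5712 + 3*I*√3477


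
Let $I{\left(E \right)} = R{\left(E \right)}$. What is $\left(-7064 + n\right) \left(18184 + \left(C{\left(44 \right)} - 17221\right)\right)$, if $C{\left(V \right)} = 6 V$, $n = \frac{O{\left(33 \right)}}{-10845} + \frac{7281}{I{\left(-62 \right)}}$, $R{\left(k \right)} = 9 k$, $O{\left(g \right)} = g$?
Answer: $- \frac{648747430633}{74710} \approx -8.6835 \cdot 10^{6}$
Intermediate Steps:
$I{\left(E \right)} = 9 E$
$n = - \frac{2925217}{224130}$ ($n = \frac{33}{-10845} + \frac{7281}{9 \left(-62\right)} = 33 \left(- \frac{1}{10845}\right) + \frac{7281}{-558} = - \frac{11}{3615} + 7281 \left(- \frac{1}{558}\right) = - \frac{11}{3615} - \frac{809}{62} = - \frac{2925217}{224130} \approx -13.051$)
$\left(-7064 + n\right) \left(18184 + \left(C{\left(44 \right)} - 17221\right)\right) = \left(-7064 - \frac{2925217}{224130}\right) \left(18184 + \left(6 \cdot 44 - 17221\right)\right) = - \frac{1586179537 \left(18184 + \left(264 - 17221\right)\right)}{224130} = - \frac{1586179537 \left(18184 - 16957\right)}{224130} = \left(- \frac{1586179537}{224130}\right) 1227 = - \frac{648747430633}{74710}$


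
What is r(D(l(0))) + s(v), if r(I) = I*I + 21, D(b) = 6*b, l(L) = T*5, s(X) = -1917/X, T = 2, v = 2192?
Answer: 7935315/2192 ≈ 3620.1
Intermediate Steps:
l(L) = 10 (l(L) = 2*5 = 10)
r(I) = 21 + I² (r(I) = I² + 21 = 21 + I²)
r(D(l(0))) + s(v) = (21 + (6*10)²) - 1917/2192 = (21 + 60²) - 1917*1/2192 = (21 + 3600) - 1917/2192 = 3621 - 1917/2192 = 7935315/2192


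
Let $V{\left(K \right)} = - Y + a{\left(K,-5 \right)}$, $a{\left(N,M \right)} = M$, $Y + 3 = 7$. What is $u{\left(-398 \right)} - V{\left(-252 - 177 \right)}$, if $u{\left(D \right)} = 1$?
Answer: $10$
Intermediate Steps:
$Y = 4$ ($Y = -3 + 7 = 4$)
$V{\left(K \right)} = -9$ ($V{\left(K \right)} = \left(-1\right) 4 - 5 = -4 - 5 = -9$)
$u{\left(-398 \right)} - V{\left(-252 - 177 \right)} = 1 - -9 = 1 + 9 = 10$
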